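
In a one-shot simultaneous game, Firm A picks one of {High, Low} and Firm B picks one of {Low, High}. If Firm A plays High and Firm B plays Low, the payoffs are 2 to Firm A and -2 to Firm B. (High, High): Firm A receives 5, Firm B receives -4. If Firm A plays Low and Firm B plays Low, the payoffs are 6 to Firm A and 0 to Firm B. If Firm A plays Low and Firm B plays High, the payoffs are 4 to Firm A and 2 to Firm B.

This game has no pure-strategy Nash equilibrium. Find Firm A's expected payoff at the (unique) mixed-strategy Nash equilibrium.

22/5

For Firm A to be willing to mix, Firm A must be indifferent between High and Low, which pins down Firm B's mix.
  Firm A's payoff to High: q·2 + (1−q)·5 = -3q + 5
  Firm A's payoff to Low: q·6 + (1−q)·4 = 2q + 4
  -3q + 5 = 2q + 4  ⇒  -5q = -1  ⇒  q = 1/5.
At equilibrium Firm A is indifferent across rows, so Firm A's payoff equals the payoff from High: (1/5)·2 + (4/5)·5 = 22/5.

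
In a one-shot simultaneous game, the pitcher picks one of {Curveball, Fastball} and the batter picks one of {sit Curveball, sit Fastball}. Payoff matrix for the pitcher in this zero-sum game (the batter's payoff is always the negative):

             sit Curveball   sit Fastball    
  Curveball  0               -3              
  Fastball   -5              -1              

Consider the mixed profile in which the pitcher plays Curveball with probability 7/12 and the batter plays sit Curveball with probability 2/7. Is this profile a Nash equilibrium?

No

Given the pitcher's mix p = 7/12, the batter's payoff from sit Curveball is 25/12 but from sit Fastball is 13/6. The batter strictly prefers sit Fastball, so the batter would not mix.
So the proposed profile is not a Nash equilibrium.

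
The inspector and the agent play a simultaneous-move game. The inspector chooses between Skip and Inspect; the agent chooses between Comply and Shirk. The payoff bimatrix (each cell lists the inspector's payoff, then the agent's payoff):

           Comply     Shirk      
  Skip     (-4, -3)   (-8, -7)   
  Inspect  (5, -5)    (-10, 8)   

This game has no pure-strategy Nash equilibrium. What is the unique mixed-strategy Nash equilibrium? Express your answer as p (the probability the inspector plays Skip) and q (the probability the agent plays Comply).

p = 13/17, q = 2/11

The inspector's mix must leave the agent indifferent between Comply and Shirk.
  the agent's expected payoff from Comply: p·(-3) + (1−p)·(-5) = 2p - 5
  the agent's expected payoff from Shirk: p·(-7) + (1−p)·8 = -15p + 8
  2p - 5 = -15p + 8  ⇒  17p = 13  ⇒  p = 13/17.
The agent's mix must leave the inspector indifferent between Skip and Inspect.
  the inspector's expected payoff from Skip: q·(-4) + (1−q)·(-8) = 4q - 8
  the inspector's expected payoff from Inspect: q·5 + (1−q)·(-10) = 15q - 10
  4q - 8 = 15q - 10  ⇒  -11q = -2  ⇒  q = 2/11.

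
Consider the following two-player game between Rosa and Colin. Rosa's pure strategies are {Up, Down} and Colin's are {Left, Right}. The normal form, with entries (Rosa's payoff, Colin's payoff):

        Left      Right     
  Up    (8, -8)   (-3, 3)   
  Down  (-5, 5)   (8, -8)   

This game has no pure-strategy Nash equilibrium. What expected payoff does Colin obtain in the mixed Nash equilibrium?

-49/24

Rosa's mix must leave Colin indifferent between Left and Right.
  Colin's expected payoff from Left: p·(-8) + (1−p)·5 = -13p + 5
  Colin's expected payoff from Right: p·3 + (1−p)·(-8) = 11p - 8
  -13p + 5 = 11p - 8  ⇒  -24p = -13  ⇒  p = 13/24.
At equilibrium Colin is indifferent across columns, so Colin's payoff equals the payoff from Left: (13/24)·(-8) + (11/24)·5 = -49/24.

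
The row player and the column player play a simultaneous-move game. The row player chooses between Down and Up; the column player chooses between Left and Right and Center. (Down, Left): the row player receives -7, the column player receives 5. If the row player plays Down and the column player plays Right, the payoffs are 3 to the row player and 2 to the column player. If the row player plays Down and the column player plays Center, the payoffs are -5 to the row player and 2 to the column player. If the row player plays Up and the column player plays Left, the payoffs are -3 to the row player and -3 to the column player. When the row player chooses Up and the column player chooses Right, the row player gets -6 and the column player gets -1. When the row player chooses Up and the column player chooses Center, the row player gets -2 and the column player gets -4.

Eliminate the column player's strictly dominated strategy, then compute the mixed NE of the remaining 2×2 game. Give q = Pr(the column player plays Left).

q = 9/13

The column player's strategy Center is strictly dominated by Left: 5 > 2 and -3 > -4. Eliminate Center.
The row player's indifference between Down and Up determines the column player's mixing probability q:
  the row player's expected payoff from Down: q·(-7) + (1−q)·3 = -10q + 3
  the row player's expected payoff from Up: q·(-3) + (1−q)·(-6) = 3q - 6
  -10q + 3 = 3q - 6  ⇒  -13q = -9  ⇒  q = 9/13.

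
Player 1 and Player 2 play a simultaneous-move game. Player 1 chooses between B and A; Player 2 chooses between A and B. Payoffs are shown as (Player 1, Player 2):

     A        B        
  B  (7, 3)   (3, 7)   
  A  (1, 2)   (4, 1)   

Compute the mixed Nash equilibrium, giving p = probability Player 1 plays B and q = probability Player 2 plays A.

Player 1's mix must leave Player 2 indifferent between A and B.
  Player 2's payoff to A: p·3 + (1−p)·2 = p + 2
  Player 2's payoff to B: p·7 + (1−p)·1 = 6p + 1
  p + 2 = 6p + 1  ⇒  -5p = -1  ⇒  p = 1/5.
Player 2's mix must leave Player 1 indifferent between B and A.
  Player 1's expected payoff from B: q·7 + (1−q)·3 = 4q + 3
  Player 1's expected payoff from A: q·1 + (1−q)·4 = -3q + 4
  4q + 3 = -3q + 4  ⇒  7q = 1  ⇒  q = 1/7.

p = 1/5, q = 1/7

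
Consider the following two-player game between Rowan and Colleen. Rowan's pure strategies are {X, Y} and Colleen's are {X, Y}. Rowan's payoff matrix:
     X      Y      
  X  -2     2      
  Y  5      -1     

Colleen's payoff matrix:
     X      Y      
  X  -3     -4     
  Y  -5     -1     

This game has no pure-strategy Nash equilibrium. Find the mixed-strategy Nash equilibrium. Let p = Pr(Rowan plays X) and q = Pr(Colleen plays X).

p = 4/5, q = 3/10

Colleen's indifference between X and Y determines Rowan's mixing probability p:
  Colleen's expected payoff from X: p·(-3) + (1−p)·(-5) = 2p - 5
  Colleen's expected payoff from Y: p·(-4) + (1−p)·(-1) = -3p - 1
  2p - 5 = -3p - 1  ⇒  5p = 4  ⇒  p = 4/5.
Rowan's indifference between X and Y determines Colleen's mixing probability q:
  Rowan's payoff from X: q·(-2) + (1−q)·2 = -4q + 2
  Rowan's payoff from Y: q·5 + (1−q)·(-1) = 6q - 1
  -4q + 2 = 6q - 1  ⇒  -10q = -3  ⇒  q = 3/10.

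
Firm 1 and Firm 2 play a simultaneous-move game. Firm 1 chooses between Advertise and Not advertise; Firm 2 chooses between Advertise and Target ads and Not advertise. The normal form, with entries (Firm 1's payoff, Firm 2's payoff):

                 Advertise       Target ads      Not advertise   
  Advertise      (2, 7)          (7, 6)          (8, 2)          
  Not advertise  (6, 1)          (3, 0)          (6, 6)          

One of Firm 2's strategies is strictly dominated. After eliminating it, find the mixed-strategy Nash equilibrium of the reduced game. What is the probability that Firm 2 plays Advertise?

Firm 2's strategy Target ads is strictly dominated by Advertise: 7 > 6 and 1 > 0. Eliminate Target ads.
Firm 1's indifference between Advertise and Not advertise determines Firm 2's mixing probability q:
  Firm 1's payoff to Advertise: q·2 + (1−q)·8 = -6q + 8
  Firm 1's payoff to Not advertise: q·6 + (1−q)·6 = 6
  -6q + 8 = 6  ⇒  -6q = -2  ⇒  q = 1/3.

q = 1/3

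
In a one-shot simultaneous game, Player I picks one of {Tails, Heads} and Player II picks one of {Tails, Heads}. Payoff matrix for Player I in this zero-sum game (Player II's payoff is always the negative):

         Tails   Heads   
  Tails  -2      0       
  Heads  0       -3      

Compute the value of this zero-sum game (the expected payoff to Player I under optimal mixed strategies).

v = -6/5

For Player I to be willing to mix, Player I must be indifferent between Tails and Heads, which pins down Player II's mix.
  Player I's payoff from Tails: q·(-2) + (1−q)·0 = -2q
  Player I's payoff from Heads: q·0 + (1−q)·(-3) = 3q - 3
  -2q = 3q - 3  ⇒  -5q = -3  ⇒  q = 3/5.
The value is Player I's expected payoff against this mix (using Tails): (3/5)·(-2) + (2/5)·0 = -6/5.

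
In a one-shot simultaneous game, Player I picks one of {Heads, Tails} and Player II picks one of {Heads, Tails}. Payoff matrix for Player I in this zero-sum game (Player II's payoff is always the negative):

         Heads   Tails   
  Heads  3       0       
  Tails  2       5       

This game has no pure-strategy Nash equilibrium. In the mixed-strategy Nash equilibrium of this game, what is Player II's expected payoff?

-5/2

Player II's indifference between Heads and Tails determines Player I's mixing probability p:
  Player II's payoff to Heads: p·(-3) + (1−p)·(-2) = -p - 2
  Player II's payoff to Tails: p·0 + (1−p)·(-5) = 5p - 5
  -p - 2 = 5p - 5  ⇒  -6p = -3  ⇒  p = 1/2.
At equilibrium Player II is indifferent across columns, so Player II's payoff equals the payoff from Heads: (1/2)·(-3) + (1/2)·(-2) = -5/2.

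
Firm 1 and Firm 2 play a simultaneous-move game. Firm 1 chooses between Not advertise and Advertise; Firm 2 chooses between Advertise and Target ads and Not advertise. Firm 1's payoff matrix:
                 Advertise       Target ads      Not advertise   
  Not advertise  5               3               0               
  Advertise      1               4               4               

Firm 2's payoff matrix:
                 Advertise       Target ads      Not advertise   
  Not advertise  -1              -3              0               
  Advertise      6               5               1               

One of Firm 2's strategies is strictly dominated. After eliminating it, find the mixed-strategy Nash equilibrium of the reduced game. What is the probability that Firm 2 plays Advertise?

q = 1/2

Firm 2's strategy Target ads is strictly dominated by Advertise: -1 > -3 and 6 > 5. Eliminate Target ads.
Set Firm 1's expected payoff from Not advertise equal to that from Advertise:
  Firm 1's payoff from Not advertise: q·5 + (1−q)·0 = 5q
  Firm 1's payoff from Advertise: q·1 + (1−q)·4 = -3q + 4
  5q = -3q + 4  ⇒  8q = 4  ⇒  q = 1/2.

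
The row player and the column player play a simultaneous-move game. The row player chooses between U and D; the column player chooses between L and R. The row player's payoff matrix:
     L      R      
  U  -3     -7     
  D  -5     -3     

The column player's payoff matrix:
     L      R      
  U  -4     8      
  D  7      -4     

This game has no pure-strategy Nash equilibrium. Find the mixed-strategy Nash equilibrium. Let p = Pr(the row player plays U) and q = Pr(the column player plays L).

In a mixed equilibrium the column player is indifferent between L and R; this condition fixes p.
  the column player's payoff to L: p·(-4) + (1−p)·7 = -11p + 7
  the column player's payoff to R: p·8 + (1−p)·(-4) = 12p - 4
  -11p + 7 = 12p - 4  ⇒  -23p = -11  ⇒  p = 11/23.
The row player's indifference between U and D determines the column player's mixing probability q:
  the row player's payoff to U: q·(-3) + (1−q)·(-7) = 4q - 7
  the row player's payoff to D: q·(-5) + (1−q)·(-3) = -2q - 3
  4q - 7 = -2q - 3  ⇒  6q = 4  ⇒  q = 2/3.

p = 11/23, q = 2/3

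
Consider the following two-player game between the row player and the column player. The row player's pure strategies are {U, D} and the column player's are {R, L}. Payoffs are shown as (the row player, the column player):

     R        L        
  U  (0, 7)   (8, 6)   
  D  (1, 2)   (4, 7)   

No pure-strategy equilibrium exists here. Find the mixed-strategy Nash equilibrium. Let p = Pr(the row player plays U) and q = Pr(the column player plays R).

In a mixed equilibrium the column player is indifferent between R and L; this condition fixes p.
  the column player's payoff from R: p·7 + (1−p)·2 = 5p + 2
  the column player's payoff from L: p·6 + (1−p)·7 = -p + 7
  5p + 2 = -p + 7  ⇒  6p = 5  ⇒  p = 5/6.
For the row player to be willing to mix, the row player must be indifferent between U and D, which pins down the column player's mix.
  the row player's payoff from U: q·0 + (1−q)·8 = -8q + 8
  the row player's payoff from D: q·1 + (1−q)·4 = -3q + 4
  -8q + 8 = -3q + 4  ⇒  -5q = -4  ⇒  q = 4/5.

p = 5/6, q = 4/5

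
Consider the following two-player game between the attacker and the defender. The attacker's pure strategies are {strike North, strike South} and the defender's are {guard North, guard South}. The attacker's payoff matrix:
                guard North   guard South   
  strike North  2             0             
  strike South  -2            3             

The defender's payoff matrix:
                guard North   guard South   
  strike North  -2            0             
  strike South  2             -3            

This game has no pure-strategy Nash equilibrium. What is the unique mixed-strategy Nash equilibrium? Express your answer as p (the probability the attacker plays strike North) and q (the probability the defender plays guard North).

In a mixed equilibrium the defender is indifferent between guard North and guard South; this condition fixes p.
  the defender's payoff to guard North: p·(-2) + (1−p)·2 = -4p + 2
  the defender's payoff to guard South: p·0 + (1−p)·(-3) = 3p - 3
  -4p + 2 = 3p - 3  ⇒  -7p = -5  ⇒  p = 5/7.
The defender's mix must leave the attacker indifferent between strike North and strike South.
  the attacker's payoff from strike North: q·2 + (1−q)·0 = 2q
  the attacker's payoff from strike South: q·(-2) + (1−q)·3 = -5q + 3
  2q = -5q + 3  ⇒  7q = 3  ⇒  q = 3/7.

p = 5/7, q = 3/7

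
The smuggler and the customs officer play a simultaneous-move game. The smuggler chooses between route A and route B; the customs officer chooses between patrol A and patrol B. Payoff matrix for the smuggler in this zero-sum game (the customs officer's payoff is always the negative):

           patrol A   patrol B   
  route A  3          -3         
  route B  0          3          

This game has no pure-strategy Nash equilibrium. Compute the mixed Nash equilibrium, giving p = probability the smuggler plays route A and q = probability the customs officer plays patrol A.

p = 1/3, q = 2/3

For the customs officer to be willing to mix, the customs officer must be indifferent between patrol A and patrol B, which pins down the smuggler's mix.
  the customs officer's payoff to patrol A: p·(-3) + (1−p)·0 = -3p
  the customs officer's payoff to patrol B: p·3 + (1−p)·(-3) = 6p - 3
  -3p = 6p - 3  ⇒  -9p = -3  ⇒  p = 1/3.
For the smuggler to be willing to mix, the smuggler must be indifferent between route A and route B, which pins down the customs officer's mix.
  the smuggler's payoff from route A: q·3 + (1−q)·(-3) = 6q - 3
  the smuggler's payoff from route B: q·0 + (1−q)·3 = -3q + 3
  6q - 3 = -3q + 3  ⇒  9q = 6  ⇒  q = 2/3.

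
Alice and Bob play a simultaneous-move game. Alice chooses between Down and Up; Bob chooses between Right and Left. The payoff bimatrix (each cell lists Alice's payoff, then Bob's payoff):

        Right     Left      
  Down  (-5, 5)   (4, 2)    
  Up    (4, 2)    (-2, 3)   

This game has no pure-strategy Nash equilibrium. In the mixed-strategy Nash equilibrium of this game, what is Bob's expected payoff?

11/4

Set Bob's expected payoff from Right equal to that from Left:
  Bob's payoff to Right: p·5 + (1−p)·2 = 3p + 2
  Bob's payoff to Left: p·2 + (1−p)·3 = -p + 3
  3p + 2 = -p + 3  ⇒  4p = 1  ⇒  p = 1/4.
At equilibrium Bob is indifferent across columns, so Bob's payoff equals the payoff from Right: (1/4)·5 + (3/4)·2 = 11/4.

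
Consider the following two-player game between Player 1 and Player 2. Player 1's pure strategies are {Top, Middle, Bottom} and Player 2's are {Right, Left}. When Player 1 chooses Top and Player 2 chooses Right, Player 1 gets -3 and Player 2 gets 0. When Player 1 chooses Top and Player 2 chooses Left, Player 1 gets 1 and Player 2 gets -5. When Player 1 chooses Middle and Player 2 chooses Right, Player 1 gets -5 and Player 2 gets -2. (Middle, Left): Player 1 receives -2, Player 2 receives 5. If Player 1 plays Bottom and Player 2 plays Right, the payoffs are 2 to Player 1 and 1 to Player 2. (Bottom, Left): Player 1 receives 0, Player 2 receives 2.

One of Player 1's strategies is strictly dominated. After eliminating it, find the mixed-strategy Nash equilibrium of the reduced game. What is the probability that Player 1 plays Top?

Player 1's strategy Middle is strictly dominated by Top: -3 > -5 and 1 > -2. Eliminate Middle.
Set Player 2's expected payoff from Right equal to that from Left:
  Player 2's payoff from Right: p·0 + (1−p)·1 = -p + 1
  Player 2's payoff from Left: p·(-5) + (1−p)·2 = -7p + 2
  -p + 1 = -7p + 2  ⇒  6p = 1  ⇒  p = 1/6.

p = 1/6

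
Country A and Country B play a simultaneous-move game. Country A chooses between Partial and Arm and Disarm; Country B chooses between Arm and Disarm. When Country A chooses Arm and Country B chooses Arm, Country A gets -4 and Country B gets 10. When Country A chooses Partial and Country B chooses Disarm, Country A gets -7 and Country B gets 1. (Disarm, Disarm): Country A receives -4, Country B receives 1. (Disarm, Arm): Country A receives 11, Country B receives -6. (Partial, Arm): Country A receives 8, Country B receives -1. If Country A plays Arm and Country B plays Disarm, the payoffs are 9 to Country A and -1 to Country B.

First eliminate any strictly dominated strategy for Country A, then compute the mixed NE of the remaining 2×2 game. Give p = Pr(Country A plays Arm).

Country A's strategy Partial is strictly dominated by Disarm: 11 > 8 and -4 > -7. Eliminate Partial.
Country A's mix must leave Country B indifferent between Arm and Disarm.
  Country B's expected payoff from Arm: p·10 + (1−p)·(-6) = 16p - 6
  Country B's expected payoff from Disarm: p·(-1) + (1−p)·1 = -2p + 1
  16p - 6 = -2p + 1  ⇒  18p = 7  ⇒  p = 7/18.

p = 7/18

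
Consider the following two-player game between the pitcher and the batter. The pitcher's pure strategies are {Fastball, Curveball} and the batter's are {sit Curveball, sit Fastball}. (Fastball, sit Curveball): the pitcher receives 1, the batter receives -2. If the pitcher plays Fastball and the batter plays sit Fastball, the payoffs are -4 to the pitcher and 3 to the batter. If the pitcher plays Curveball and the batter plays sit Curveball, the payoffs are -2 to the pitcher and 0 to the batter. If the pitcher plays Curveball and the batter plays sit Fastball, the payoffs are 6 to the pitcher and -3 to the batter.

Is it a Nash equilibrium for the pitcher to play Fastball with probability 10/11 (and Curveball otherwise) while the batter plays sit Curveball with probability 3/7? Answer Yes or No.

No

Given the pitcher's mix p = 10/11, the batter's payoff from sit Curveball is -20/11 but from sit Fastball is 27/11. The batter strictly prefers sit Fastball, so the batter would not mix.
So the proposed profile is not a Nash equilibrium.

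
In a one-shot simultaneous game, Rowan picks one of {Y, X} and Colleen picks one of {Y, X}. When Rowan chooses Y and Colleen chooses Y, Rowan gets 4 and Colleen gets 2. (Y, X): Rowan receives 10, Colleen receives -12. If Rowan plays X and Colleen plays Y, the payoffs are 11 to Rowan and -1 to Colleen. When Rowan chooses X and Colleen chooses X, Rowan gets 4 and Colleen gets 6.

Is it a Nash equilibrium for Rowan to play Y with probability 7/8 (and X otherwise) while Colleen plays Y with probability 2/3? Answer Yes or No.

No

Given Rowan's mix p = 7/8, Colleen's payoff from Y is 13/8 but from X is -39/4. Colleen strictly prefers Y, so Colleen would not mix.
So the proposed profile is not a Nash equilibrium.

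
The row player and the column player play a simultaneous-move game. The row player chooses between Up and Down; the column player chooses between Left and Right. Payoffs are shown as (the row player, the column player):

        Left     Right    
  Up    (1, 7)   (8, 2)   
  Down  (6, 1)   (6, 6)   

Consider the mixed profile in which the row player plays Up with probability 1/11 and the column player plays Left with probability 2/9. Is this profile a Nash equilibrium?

No

Given the row player's mix p = 1/11, the column player's payoff from Left is 17/11 but from Right is 62/11. The column player strictly prefers Right, so the column player would not mix.
So the proposed profile is not a Nash equilibrium.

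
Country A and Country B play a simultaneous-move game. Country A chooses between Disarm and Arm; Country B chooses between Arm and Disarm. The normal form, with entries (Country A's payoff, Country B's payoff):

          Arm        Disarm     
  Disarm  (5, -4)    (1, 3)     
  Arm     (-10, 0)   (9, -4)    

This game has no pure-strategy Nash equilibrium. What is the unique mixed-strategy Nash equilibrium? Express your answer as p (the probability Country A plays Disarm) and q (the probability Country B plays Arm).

p = 4/11, q = 8/23

In a mixed equilibrium Country B is indifferent between Arm and Disarm; this condition fixes p.
  Country B's payoff to Arm: p·(-4) + (1−p)·0 = -4p
  Country B's payoff to Disarm: p·3 + (1−p)·(-4) = 7p - 4
  -4p = 7p - 4  ⇒  -11p = -4  ⇒  p = 4/11.
Country A's indifference between Disarm and Arm determines Country B's mixing probability q:
  Country A's expected payoff from Disarm: q·5 + (1−q)·1 = 4q + 1
  Country A's expected payoff from Arm: q·(-10) + (1−q)·9 = -19q + 9
  4q + 1 = -19q + 9  ⇒  23q = 8  ⇒  q = 8/23.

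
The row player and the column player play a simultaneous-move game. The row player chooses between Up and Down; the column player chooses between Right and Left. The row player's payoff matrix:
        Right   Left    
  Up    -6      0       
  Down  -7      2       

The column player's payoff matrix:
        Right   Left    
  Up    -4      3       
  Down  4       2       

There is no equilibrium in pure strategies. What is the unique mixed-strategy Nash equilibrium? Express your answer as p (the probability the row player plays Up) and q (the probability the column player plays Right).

p = 2/9, q = 2/3

In a mixed equilibrium the column player is indifferent between Right and Left; this condition fixes p.
  the column player's payoff from Right: p·(-4) + (1−p)·4 = -8p + 4
  the column player's payoff from Left: p·3 + (1−p)·2 = p + 2
  -8p + 4 = p + 2  ⇒  -9p = -2  ⇒  p = 2/9.
In a mixed equilibrium the row player is indifferent between Up and Down; this condition fixes q.
  the row player's payoff from Up: q·(-6) + (1−q)·0 = -6q
  the row player's payoff from Down: q·(-7) + (1−q)·2 = -9q + 2
  -6q = -9q + 2  ⇒  3q = 2  ⇒  q = 2/3.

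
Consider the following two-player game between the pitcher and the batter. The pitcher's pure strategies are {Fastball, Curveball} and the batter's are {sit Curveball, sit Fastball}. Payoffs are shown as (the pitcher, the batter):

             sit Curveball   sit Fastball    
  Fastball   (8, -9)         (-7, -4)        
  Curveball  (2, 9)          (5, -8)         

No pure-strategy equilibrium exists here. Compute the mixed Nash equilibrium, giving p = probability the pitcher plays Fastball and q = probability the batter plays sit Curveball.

p = 17/22, q = 2/3

Set the batter's expected payoff from sit Curveball equal to that from sit Fastball:
  the batter's expected payoff from sit Curveball: p·(-9) + (1−p)·9 = -18p + 9
  the batter's expected payoff from sit Fastball: p·(-4) + (1−p)·(-8) = 4p - 8
  -18p + 9 = 4p - 8  ⇒  -22p = -17  ⇒  p = 17/22.
In a mixed equilibrium the pitcher is indifferent between Fastball and Curveball; this condition fixes q.
  the pitcher's payoff to Fastball: q·8 + (1−q)·(-7) = 15q - 7
  the pitcher's payoff to Curveball: q·2 + (1−q)·5 = -3q + 5
  15q - 7 = -3q + 5  ⇒  18q = 12  ⇒  q = 2/3.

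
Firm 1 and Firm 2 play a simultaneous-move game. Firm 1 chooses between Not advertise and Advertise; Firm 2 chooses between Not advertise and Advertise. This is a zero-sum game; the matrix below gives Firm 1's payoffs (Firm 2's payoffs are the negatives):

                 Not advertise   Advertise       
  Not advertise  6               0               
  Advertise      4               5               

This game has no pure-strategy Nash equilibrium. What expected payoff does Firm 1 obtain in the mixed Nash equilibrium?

30/7

For Firm 1 to be willing to mix, Firm 1 must be indifferent between Not advertise and Advertise, which pins down Firm 2's mix.
  Firm 1's expected payoff from Not advertise: q·6 + (1−q)·0 = 6q
  Firm 1's expected payoff from Advertise: q·4 + (1−q)·5 = -q + 5
  6q = -q + 5  ⇒  7q = 5  ⇒  q = 5/7.
At equilibrium Firm 1 is indifferent across rows, so Firm 1's payoff equals the payoff from Not advertise: (5/7)·6 + (2/7)·0 = 30/7.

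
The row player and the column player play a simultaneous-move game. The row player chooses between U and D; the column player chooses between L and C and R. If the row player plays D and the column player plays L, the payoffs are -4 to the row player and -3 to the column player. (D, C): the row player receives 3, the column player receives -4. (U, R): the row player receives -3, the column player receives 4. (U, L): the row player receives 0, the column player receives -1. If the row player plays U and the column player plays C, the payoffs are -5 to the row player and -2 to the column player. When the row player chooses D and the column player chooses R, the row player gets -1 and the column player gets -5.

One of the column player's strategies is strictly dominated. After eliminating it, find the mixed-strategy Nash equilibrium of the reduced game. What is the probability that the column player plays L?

q = 1/3

The column player's strategy C is strictly dominated by L: -1 > -2 and -3 > -4. Eliminate C.
Set the row player's expected payoff from U equal to that from D:
  the row player's payoff to U: q·0 + (1−q)·(-3) = 3q - 3
  the row player's payoff to D: q·(-4) + (1−q)·(-1) = -3q - 1
  3q - 3 = -3q - 1  ⇒  6q = 2  ⇒  q = 1/3.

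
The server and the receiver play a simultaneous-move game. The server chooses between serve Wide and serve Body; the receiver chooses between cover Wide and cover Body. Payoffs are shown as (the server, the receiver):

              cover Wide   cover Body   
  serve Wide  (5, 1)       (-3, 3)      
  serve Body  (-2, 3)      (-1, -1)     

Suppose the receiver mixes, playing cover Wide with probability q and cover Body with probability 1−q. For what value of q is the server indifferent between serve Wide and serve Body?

The receiver's mix must leave the server indifferent between serve Wide and serve Body.
  the server's payoff to serve Wide: q·5 + (1−q)·(-3) = 8q - 3
  the server's payoff to serve Body: q·(-2) + (1−q)·(-1) = -q - 1
  8q - 3 = -q - 1  ⇒  9q = 2  ⇒  q = 2/9.

q = 2/9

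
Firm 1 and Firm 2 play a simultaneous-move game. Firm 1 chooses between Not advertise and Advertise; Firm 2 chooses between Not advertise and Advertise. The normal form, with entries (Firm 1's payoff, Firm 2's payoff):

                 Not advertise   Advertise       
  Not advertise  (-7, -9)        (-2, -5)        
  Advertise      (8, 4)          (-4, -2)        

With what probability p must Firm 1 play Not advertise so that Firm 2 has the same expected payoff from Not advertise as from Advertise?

p = 3/5

Set Firm 2's expected payoff from Not advertise equal to that from Advertise:
  Firm 2's payoff to Not advertise: p·(-9) + (1−p)·4 = -13p + 4
  Firm 2's payoff to Advertise: p·(-5) + (1−p)·(-2) = -3p - 2
  -13p + 4 = -3p - 2  ⇒  -10p = -6  ⇒  p = 3/5.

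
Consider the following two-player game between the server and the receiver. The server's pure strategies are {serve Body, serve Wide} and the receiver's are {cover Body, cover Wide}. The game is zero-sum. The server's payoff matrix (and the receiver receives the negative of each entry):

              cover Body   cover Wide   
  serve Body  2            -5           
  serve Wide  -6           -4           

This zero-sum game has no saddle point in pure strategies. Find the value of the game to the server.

The server's indifference between serve Body and serve Wide determines the receiver's mixing probability q:
  the server's payoff from serve Body: q·2 + (1−q)·(-5) = 7q - 5
  the server's payoff from serve Wide: q·(-6) + (1−q)·(-4) = -2q - 4
  7q - 5 = -2q - 4  ⇒  9q = 1  ⇒  q = 1/9.
The value is the server's expected payoff against this mix (using serve Body): (1/9)·2 + (8/9)·(-5) = -38/9.

v = -38/9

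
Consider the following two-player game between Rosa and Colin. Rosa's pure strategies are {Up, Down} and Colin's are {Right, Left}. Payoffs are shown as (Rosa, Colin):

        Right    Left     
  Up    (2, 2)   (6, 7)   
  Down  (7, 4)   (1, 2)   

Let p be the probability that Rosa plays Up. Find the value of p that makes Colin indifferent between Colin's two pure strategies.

p = 2/7

Set Colin's expected payoff from Right equal to that from Left:
  Colin's payoff from Right: p·2 + (1−p)·4 = -2p + 4
  Colin's payoff from Left: p·7 + (1−p)·2 = 5p + 2
  -2p + 4 = 5p + 2  ⇒  -7p = -2  ⇒  p = 2/7.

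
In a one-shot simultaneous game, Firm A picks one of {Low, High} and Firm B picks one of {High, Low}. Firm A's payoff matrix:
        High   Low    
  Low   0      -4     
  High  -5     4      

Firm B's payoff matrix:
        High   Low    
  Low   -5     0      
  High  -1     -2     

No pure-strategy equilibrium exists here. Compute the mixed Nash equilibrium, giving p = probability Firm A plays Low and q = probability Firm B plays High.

p = 1/6, q = 8/13

For Firm B to be willing to mix, Firm B must be indifferent between High and Low, which pins down Firm A's mix.
  Firm B's expected payoff from High: p·(-5) + (1−p)·(-1) = -4p - 1
  Firm B's expected payoff from Low: p·0 + (1−p)·(-2) = 2p - 2
  -4p - 1 = 2p - 2  ⇒  -6p = -1  ⇒  p = 1/6.
Firm B's mix must leave Firm A indifferent between Low and High.
  Firm A's expected payoff from Low: q·0 + (1−q)·(-4) = 4q - 4
  Firm A's expected payoff from High: q·(-5) + (1−q)·4 = -9q + 4
  4q - 4 = -9q + 4  ⇒  13q = 8  ⇒  q = 8/13.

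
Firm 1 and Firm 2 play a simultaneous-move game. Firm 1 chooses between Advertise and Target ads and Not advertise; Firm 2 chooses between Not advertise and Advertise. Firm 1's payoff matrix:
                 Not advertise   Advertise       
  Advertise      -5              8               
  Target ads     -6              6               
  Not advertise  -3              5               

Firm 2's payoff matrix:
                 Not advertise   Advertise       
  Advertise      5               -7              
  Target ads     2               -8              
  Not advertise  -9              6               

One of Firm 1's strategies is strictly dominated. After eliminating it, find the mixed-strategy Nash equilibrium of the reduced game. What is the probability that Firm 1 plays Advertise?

p = 5/9

Firm 1's strategy Target ads is strictly dominated by Advertise: -5 > -6 and 8 > 6. Eliminate Target ads.
For Firm 2 to be willing to mix, Firm 2 must be indifferent between Not advertise and Advertise, which pins down Firm 1's mix.
  Firm 2's payoff from Not advertise: p·5 + (1−p)·(-9) = 14p - 9
  Firm 2's payoff from Advertise: p·(-7) + (1−p)·6 = -13p + 6
  14p - 9 = -13p + 6  ⇒  27p = 15  ⇒  p = 5/9.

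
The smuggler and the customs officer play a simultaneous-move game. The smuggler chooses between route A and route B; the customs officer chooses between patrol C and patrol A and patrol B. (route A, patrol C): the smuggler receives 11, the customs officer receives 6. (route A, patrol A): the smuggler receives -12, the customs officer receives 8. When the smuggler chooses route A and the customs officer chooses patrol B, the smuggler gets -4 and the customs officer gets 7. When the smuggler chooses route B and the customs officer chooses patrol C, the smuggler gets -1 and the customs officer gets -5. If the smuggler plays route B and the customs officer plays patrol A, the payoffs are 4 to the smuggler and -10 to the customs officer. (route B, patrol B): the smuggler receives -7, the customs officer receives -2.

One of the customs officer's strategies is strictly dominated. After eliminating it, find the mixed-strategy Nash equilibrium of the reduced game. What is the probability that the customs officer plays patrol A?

The customs officer's strategy patrol C is strictly dominated by patrol B: 7 > 6 and -2 > -5. Eliminate patrol C.
The customs officer's mix must leave the smuggler indifferent between route A and route B.
  the smuggler's payoff to route A: q·(-12) + (1−q)·(-4) = -8q - 4
  the smuggler's payoff to route B: q·4 + (1−q)·(-7) = 11q - 7
  -8q - 4 = 11q - 7  ⇒  -19q = -3  ⇒  q = 3/19.

q = 3/19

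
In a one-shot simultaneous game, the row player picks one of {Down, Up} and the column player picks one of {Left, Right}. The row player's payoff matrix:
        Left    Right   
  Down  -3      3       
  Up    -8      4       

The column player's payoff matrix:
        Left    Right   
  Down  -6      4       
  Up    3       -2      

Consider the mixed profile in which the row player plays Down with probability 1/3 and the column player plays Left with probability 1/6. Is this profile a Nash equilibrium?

Yes

Check the column player's indifference given the row player's mix p = 1/3:
  payoff from Left = 0; payoff from Right = 0 — equal.
Check the row player's indifference given the column player's mix q = 1/6:
  payoff from Down = 2; payoff from Up = 2 — equal.
Both players are indifferent, so neither can profitably deviate.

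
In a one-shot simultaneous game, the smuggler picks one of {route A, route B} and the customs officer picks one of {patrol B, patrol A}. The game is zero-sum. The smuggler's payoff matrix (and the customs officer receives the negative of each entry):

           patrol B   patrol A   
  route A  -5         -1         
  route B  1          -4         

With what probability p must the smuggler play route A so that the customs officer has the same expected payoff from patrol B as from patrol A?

p = 5/9

The smuggler's mix must leave the customs officer indifferent between patrol B and patrol A.
  the customs officer's payoff to patrol B: p·5 + (1−p)·(-1) = 6p - 1
  the customs officer's payoff to patrol A: p·1 + (1−p)·4 = -3p + 4
  6p - 1 = -3p + 4  ⇒  9p = 5  ⇒  p = 5/9.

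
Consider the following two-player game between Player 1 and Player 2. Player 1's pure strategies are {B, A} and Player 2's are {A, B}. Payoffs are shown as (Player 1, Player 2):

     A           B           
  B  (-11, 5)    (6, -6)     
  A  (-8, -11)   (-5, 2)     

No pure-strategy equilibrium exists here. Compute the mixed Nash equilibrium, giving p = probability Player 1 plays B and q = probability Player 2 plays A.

p = 13/24, q = 11/14

For Player 2 to be willing to mix, Player 2 must be indifferent between A and B, which pins down Player 1's mix.
  Player 2's payoff to A: p·5 + (1−p)·(-11) = 16p - 11
  Player 2's payoff to B: p·(-6) + (1−p)·2 = -8p + 2
  16p - 11 = -8p + 2  ⇒  24p = 13  ⇒  p = 13/24.
Set Player 1's expected payoff from B equal to that from A:
  Player 1's expected payoff from B: q·(-11) + (1−q)·6 = -17q + 6
  Player 1's expected payoff from A: q·(-8) + (1−q)·(-5) = -3q - 5
  -17q + 6 = -3q - 5  ⇒  -14q = -11  ⇒  q = 11/14.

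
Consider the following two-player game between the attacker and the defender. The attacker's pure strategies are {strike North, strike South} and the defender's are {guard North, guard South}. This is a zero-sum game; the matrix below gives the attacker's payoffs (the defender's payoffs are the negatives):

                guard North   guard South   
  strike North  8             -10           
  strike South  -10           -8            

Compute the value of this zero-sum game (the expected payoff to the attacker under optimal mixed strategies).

v = -41/5

In a mixed equilibrium the attacker is indifferent between strike North and strike South; this condition fixes q.
  the attacker's expected payoff from strike North: q·8 + (1−q)·(-10) = 18q - 10
  the attacker's expected payoff from strike South: q·(-10) + (1−q)·(-8) = -2q - 8
  18q - 10 = -2q - 8  ⇒  20q = 2  ⇒  q = 1/10.
The value is the attacker's expected payoff against this mix (using strike North): (1/10)·8 + (9/10)·(-10) = -41/5.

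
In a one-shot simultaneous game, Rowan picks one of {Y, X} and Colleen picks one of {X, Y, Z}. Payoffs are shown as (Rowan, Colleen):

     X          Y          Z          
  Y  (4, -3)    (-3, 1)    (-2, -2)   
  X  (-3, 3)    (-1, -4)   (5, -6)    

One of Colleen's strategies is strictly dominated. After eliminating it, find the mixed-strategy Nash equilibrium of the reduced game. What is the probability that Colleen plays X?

Colleen's strategy Z is strictly dominated by Y: 1 > -2 and -4 > -6. Eliminate Z.
In a mixed equilibrium Rowan is indifferent between Y and X; this condition fixes q.
  Rowan's payoff to Y: q·4 + (1−q)·(-3) = 7q - 3
  Rowan's payoff to X: q·(-3) + (1−q)·(-1) = -2q - 1
  7q - 3 = -2q - 1  ⇒  9q = 2  ⇒  q = 2/9.

q = 2/9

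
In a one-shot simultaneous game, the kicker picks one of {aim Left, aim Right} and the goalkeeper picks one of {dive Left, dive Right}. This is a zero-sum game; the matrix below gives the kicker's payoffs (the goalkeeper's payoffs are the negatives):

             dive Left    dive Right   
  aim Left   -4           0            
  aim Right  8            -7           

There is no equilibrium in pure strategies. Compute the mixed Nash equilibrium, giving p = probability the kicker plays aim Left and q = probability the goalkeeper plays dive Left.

p = 15/19, q = 7/19

In a mixed equilibrium the goalkeeper is indifferent between dive Left and dive Right; this condition fixes p.
  the goalkeeper's payoff to dive Left: p·4 + (1−p)·(-8) = 12p - 8
  the goalkeeper's payoff to dive Right: p·0 + (1−p)·7 = -7p + 7
  12p - 8 = -7p + 7  ⇒  19p = 15  ⇒  p = 15/19.
Set the kicker's expected payoff from aim Left equal to that from aim Right:
  the kicker's expected payoff from aim Left: q·(-4) + (1−q)·0 = -4q
  the kicker's expected payoff from aim Right: q·8 + (1−q)·(-7) = 15q - 7
  -4q = 15q - 7  ⇒  -19q = -7  ⇒  q = 7/19.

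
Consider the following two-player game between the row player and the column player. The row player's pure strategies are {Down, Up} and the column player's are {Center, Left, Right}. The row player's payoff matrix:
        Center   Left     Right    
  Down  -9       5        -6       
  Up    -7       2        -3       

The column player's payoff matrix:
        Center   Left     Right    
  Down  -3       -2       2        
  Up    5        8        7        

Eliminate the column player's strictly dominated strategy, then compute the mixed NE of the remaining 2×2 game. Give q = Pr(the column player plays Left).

q = 1/2

The column player's strategy Center is strictly dominated by Left: -2 > -3 and 8 > 5. Eliminate Center.
Set the row player's expected payoff from Down equal to that from Up:
  the row player's expected payoff from Down: q·5 + (1−q)·(-6) = 11q - 6
  the row player's expected payoff from Up: q·2 + (1−q)·(-3) = 5q - 3
  11q - 6 = 5q - 3  ⇒  6q = 3  ⇒  q = 1/2.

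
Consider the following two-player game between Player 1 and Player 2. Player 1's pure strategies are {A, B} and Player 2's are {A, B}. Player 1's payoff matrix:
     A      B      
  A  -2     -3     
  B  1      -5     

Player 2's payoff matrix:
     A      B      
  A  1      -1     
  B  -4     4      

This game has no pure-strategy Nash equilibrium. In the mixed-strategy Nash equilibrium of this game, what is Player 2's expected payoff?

0

Player 2's indifference between A and B determines Player 1's mixing probability p:
  Player 2's expected payoff from A: p·1 + (1−p)·(-4) = 5p - 4
  Player 2's expected payoff from B: p·(-1) + (1−p)·4 = -5p + 4
  5p - 4 = -5p + 4  ⇒  10p = 8  ⇒  p = 4/5.
At equilibrium Player 2 is indifferent across columns, so Player 2's payoff equals the payoff from A: (4/5)·1 + (1/5)·(-4) = 0.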